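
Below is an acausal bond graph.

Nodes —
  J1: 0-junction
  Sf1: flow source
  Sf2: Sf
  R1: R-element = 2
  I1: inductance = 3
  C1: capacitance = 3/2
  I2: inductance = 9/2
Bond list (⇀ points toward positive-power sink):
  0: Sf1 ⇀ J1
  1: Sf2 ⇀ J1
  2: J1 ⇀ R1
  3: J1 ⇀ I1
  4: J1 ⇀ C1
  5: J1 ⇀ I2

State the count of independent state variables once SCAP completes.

β0 |Sf1  (Sf1 fixes flow; stroke at Sf1)
β1 |Sf2  (Sf2 fixes flow; stroke at Sf2)
β3 |I1  (I1 integral (f out))
β4 |J1  (prefer integral on C1)
β2 |R1  (J1 effort already set via bond 4)
β5 |I2  (0-jn J1 has e-setter on 4)

3  (C1, I1, I2 all integral)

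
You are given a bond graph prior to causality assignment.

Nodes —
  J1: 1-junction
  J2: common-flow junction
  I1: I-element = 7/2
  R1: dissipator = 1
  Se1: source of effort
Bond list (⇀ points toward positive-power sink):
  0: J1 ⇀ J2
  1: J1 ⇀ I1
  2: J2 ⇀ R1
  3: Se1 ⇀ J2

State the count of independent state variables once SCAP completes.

1  (I1 all integral)

β3 |J2  (Se1: effort source, stroke at far end)
β1 |I1  (I1: I, integral causality)
β0 |J1  (J1 flow already set via bond 1)
β2 |J2  (J2: bond 0 brought flow, rest push out)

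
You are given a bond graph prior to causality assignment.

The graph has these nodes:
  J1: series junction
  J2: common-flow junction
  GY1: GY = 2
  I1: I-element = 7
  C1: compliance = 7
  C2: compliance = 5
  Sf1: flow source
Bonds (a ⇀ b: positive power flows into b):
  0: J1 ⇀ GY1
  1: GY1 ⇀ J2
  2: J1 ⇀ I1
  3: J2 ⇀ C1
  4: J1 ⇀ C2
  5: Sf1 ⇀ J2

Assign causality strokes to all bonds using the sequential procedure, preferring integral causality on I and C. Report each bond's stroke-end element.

#5 →Sf1  (Sf1 fixes flow; stroke at Sf1)
#1 →J2  (J2 flow already set via bond 5)
#3 →J2  (J2 flow already set via bond 5)
#0 →J1  (through GY1, causality inverts; strokes same side of GY1)
#2 →I1  (I1: I, integral causality)
#4 →J1  (J1: bond 2 brought flow, rest push out)

bond 0 stroke→J1
bond 1 stroke→J2
bond 2 stroke→I1
bond 3 stroke→J2
bond 4 stroke→J1
bond 5 stroke→Sf1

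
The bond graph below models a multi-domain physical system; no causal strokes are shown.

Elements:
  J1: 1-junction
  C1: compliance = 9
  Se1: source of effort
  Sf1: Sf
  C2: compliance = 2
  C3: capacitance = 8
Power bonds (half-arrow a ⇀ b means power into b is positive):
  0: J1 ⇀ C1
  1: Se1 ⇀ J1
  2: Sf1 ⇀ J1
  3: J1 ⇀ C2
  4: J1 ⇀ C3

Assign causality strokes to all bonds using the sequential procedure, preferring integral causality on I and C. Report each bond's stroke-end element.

β0 →J1
β1 →J1
β2 →Sf1
β3 →J1
β4 →J1

b1 |J1  (Se1 fixes effort; stroke away)
b2 |Sf1  (Sf1: flow source, stroke at near end)
b0 |J1  (1-jn J1 has f-setter on 2)
b3 |J1  (common-f at J1 fixed by 2)
b4 |J1  (1-jn J1 has f-setter on 2)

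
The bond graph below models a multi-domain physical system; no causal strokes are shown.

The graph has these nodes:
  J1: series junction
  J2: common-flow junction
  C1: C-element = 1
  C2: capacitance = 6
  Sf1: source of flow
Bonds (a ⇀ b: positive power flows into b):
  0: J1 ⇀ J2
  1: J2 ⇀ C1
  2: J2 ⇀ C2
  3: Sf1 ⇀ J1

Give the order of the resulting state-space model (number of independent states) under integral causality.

b3 stroke at Sf1  (Sf1 fixes flow; stroke at Sf1)
b0 stroke at J1  (1-jn J1 has f-setter on 3)
b1 stroke at J2  (1-jn J2 has f-setter on 0)
b2 stroke at J2  (J2 flow already set via bond 0)

2  (C1, C2 all integral)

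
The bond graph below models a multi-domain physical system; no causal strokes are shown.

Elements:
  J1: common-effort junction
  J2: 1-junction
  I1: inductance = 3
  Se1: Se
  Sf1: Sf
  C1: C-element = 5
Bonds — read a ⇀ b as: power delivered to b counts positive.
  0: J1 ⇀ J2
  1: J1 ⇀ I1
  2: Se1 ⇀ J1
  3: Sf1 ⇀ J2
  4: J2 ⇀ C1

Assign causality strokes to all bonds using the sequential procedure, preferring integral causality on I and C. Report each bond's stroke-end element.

#2 |J1  (Se1 (Se) sets effort on bond)
#3 |Sf1  (Sf1 (Sf) sets flow on bond)
#0 |J2  (0-jn J1 has e-setter on 2)
#1 |I1  (J1: bond 2 brought effort, rest push out)
#4 |J2  (common-f at J2 fixed by 3)

b0 →J2
b1 →I1
b2 →J1
b3 →Sf1
b4 →J2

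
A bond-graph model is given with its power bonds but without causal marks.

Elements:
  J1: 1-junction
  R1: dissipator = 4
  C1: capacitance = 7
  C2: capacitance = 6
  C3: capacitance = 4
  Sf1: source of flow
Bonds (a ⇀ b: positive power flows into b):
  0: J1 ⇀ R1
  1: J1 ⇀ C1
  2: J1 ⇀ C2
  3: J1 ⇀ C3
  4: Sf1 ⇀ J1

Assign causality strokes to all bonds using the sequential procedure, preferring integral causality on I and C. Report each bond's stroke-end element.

#4 stroke at Sf1  (Sf1 (Sf) sets flow on bond)
#0 stroke at J1  (J1 flow already set via bond 4)
#1 stroke at J1  (1-jn J1 has f-setter on 4)
#2 stroke at J1  (J1: bond 4 brought flow, rest push out)
#3 stroke at J1  (1-jn J1 has f-setter on 4)

#0 |J1
#1 |J1
#2 |J1
#3 |J1
#4 |Sf1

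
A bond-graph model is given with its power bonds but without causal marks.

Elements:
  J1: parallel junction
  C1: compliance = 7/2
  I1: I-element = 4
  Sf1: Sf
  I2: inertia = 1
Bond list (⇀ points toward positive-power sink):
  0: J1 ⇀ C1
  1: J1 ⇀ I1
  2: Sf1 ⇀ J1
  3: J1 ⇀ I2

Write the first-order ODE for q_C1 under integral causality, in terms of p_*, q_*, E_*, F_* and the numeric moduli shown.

dq_C1/dt = F_Sf1 - p_I1/4 - p_I2

#2 stroke at Sf1  (source Sf1 imposes f)
#0 stroke at J1  (prefer integral on C1)
#1 stroke at I1  (J1 effort already set via bond 0)
#3 stroke at I2  (0-jn J1 has e-setter on 0)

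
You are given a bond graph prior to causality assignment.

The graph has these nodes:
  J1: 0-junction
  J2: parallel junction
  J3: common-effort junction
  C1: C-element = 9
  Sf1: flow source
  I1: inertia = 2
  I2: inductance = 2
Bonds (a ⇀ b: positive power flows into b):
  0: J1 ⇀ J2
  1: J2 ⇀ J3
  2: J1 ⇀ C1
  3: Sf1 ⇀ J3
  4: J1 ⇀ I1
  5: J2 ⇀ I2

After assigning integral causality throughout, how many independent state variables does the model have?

3  (C1, I1, I2 all integral)

#3 →Sf1  (Sf1 fixes flow; stroke at Sf1)
#1 →J3  (J3: last free bond brings effort in)
#2 →J1  (prefer integral on C1)
#0 →J2  (common-e at J1 fixed by 2)
#4 →I1  (J1: bond 2 brought effort, rest push out)
#5 →I2  (0-jn J2 has e-setter on 0)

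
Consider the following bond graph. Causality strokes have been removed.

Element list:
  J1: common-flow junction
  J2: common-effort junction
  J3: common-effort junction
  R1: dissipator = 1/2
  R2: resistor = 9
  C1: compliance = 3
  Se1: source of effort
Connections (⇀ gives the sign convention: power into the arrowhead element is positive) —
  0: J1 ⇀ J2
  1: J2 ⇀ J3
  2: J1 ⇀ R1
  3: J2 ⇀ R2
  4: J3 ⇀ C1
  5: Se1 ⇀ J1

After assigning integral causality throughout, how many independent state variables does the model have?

1  (C1 all integral)

bond 5 stroke→J1  (source Se1 imposes e)
bond 4 stroke→J3  (C1 integral (e out))
bond 1 stroke→J2  (0-jn J3 has e-setter on 4)
bond 0 stroke→J1  (0-jn J2 has e-setter on 1)
bond 3 stroke→R2  (J2 effort already set via bond 1)
bond 2 stroke→R1  (closing 1-jn rule on J1)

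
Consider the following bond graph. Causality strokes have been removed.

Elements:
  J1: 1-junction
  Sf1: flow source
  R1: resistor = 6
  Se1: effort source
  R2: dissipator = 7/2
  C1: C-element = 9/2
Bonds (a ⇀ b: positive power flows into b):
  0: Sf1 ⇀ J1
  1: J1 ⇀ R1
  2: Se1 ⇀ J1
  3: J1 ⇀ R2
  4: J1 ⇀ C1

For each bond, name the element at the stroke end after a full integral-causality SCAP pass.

bond 0 |Sf1  (source Sf1 imposes f)
bond 2 |J1  (Se1: effort source, stroke at far end)
bond 1 |J1  (J1: bond 0 brought flow, rest push out)
bond 3 |J1  (common-f at J1 fixed by 0)
bond 4 |J1  (1-jn J1 has f-setter on 0)

β0 stroke→Sf1
β1 stroke→J1
β2 stroke→J1
β3 stroke→J1
β4 stroke→J1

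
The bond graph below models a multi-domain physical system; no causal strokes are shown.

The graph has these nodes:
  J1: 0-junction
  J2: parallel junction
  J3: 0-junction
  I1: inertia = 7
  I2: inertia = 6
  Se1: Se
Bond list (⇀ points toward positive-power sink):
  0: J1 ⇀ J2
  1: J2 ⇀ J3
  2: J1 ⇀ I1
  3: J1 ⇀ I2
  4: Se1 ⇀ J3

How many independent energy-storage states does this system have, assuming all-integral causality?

b4 stroke→J3  (Se1 fixes effort; stroke away)
b1 stroke→J2  (J3 effort already set via bond 4)
b0 stroke→J1  (J2: bond 1 brought effort, rest push out)
b2 stroke→I1  (0-jn J1 has e-setter on 0)
b3 stroke→I2  (J1 effort already set via bond 0)

2  (I1, I2 all integral)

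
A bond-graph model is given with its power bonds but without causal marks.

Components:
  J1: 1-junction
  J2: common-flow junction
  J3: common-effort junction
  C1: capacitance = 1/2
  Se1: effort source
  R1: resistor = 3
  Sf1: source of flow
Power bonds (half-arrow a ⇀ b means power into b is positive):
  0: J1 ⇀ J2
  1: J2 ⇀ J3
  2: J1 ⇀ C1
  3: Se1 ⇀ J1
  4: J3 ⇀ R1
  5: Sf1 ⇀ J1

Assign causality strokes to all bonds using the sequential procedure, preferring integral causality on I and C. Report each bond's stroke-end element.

#3 stroke at J1  (Se1: effort source, stroke at far end)
#5 stroke at Sf1  (source Sf1 imposes f)
#0 stroke at J1  (1-jn J1 has f-setter on 5)
#2 stroke at J1  (common-f at J1 fixed by 5)
#1 stroke at J2  (common-f at J2 fixed by 0)
#4 stroke at J3  (only one effort-in slot at J3)

#0 stroke→J1
#1 stroke→J2
#2 stroke→J1
#3 stroke→J1
#4 stroke→J3
#5 stroke→Sf1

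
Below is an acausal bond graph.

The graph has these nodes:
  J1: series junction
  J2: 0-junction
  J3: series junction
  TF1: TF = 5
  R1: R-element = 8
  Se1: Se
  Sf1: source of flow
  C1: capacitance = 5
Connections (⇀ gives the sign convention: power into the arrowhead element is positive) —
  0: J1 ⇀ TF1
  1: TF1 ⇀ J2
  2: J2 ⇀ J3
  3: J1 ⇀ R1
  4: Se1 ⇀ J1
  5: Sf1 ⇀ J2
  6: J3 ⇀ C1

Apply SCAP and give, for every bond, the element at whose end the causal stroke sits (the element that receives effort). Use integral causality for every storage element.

#0 stroke at J1
#1 stroke at TF1
#2 stroke at J2
#3 stroke at R1
#4 stroke at J1
#5 stroke at Sf1
#6 stroke at J3

β4 stroke→J1  (Se1: effort source, stroke at far end)
β5 stroke→Sf1  (Sf1 (Sf) sets flow on bond)
β6 stroke→J3  (C1 outputs effort q/C1)
β2 stroke→J2  (J3 needs exactly one f-in)
β1 stroke→TF1  (0-jn J2 has e-setter on 2)
β0 stroke→J1  (through TF1, causality passes straight; one stroke at TF1)
β3 stroke→R1  (J1: last free bond brings flow in)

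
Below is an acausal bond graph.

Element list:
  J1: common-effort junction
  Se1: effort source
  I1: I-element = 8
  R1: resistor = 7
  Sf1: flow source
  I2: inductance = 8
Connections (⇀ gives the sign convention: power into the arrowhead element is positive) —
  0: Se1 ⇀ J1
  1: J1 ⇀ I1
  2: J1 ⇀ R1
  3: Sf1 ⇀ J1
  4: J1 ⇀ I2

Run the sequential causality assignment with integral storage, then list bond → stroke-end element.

b0 |J1
b1 |I1
b2 |R1
b3 |Sf1
b4 |I2

β0 →J1  (source Se1 imposes e)
β3 →Sf1  (Sf1 fixes flow; stroke at Sf1)
β1 →I1  (J1: bond 0 brought effort, rest push out)
β2 →R1  (J1 effort already set via bond 0)
β4 →I2  (J1 effort already set via bond 0)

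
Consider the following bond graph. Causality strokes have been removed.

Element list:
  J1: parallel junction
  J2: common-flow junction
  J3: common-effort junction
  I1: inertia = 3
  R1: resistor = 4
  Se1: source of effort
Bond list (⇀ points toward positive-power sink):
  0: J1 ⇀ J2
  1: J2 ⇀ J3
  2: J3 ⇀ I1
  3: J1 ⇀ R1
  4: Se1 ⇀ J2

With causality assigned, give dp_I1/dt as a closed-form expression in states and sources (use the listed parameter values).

dp_I1/dt = E_Se1 - 4*p_I1/3

b4 |J2  (source Se1 imposes e)
b2 |I1  (I1 outputs flow p/I1)
b1 |J3  (J3 needs exactly one e-in)
b0 |J2  (1-jn J2 has f-setter on 1)
b3 |J1  (J1: last free bond brings effort in)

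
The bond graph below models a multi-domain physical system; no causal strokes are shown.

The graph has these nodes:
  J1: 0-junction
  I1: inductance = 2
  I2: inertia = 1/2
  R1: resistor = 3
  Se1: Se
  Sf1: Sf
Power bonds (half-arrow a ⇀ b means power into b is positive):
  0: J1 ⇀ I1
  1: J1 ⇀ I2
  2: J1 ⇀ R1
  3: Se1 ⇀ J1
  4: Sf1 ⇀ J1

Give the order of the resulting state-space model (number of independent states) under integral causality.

2  (I1, I2 all integral)

#3 stroke at J1  (source Se1 imposes e)
#4 stroke at Sf1  (Sf1: flow source, stroke at near end)
#0 stroke at I1  (J1 effort already set via bond 3)
#1 stroke at I2  (common-e at J1 fixed by 3)
#2 stroke at R1  (J1 effort already set via bond 3)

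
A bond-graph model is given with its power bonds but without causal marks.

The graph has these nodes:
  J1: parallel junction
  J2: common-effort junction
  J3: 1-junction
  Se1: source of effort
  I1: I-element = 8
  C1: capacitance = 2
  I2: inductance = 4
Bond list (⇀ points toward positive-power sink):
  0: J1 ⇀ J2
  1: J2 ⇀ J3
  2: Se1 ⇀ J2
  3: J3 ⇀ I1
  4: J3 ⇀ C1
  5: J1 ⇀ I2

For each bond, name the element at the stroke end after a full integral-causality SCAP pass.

bond 2 stroke at J2  (source Se1 imposes e)
bond 0 stroke at J1  (0-jn J2 has e-setter on 2)
bond 1 stroke at J3  (J2: bond 2 brought effort, rest push out)
bond 5 stroke at I2  (0-jn J1 has e-setter on 0)
bond 3 stroke at I1  (I1 outputs flow p/I1)
bond 4 stroke at J3  (J3 flow already set via bond 3)

#0 stroke→J1
#1 stroke→J3
#2 stroke→J2
#3 stroke→I1
#4 stroke→J3
#5 stroke→I2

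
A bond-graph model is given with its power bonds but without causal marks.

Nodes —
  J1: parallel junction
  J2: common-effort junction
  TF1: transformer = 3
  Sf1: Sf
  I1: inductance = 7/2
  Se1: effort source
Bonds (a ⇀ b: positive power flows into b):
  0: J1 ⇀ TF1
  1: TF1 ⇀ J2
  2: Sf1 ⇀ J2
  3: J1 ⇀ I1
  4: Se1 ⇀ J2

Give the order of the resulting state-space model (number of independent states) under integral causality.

1  (I1 all integral)

#2 stroke at Sf1  (Sf1 (Sf) sets flow on bond)
#4 stroke at J2  (source Se1 imposes e)
#1 stroke at TF1  (common-e at J2 fixed by 4)
#0 stroke at J1  (TF1: transformer flips bond 1)
#3 stroke at I1  (0-jn J1 has e-setter on 0)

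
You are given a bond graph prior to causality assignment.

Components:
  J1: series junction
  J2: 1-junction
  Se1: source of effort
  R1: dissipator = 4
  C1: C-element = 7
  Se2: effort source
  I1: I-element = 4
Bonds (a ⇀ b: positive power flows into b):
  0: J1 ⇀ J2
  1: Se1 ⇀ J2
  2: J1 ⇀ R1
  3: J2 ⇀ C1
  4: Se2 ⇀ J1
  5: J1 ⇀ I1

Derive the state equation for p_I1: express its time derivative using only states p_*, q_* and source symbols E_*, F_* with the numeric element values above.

#1 stroke at J2  (source Se1 imposes e)
#4 stroke at J1  (Se2: effort source, stroke at far end)
#3 stroke at J2  (prefer integral on C1)
#0 stroke at J1  (closing 1-jn rule on J2)
#5 stroke at I1  (I1: I, integral causality)
#2 stroke at J1  (J1: bond 5 brought flow, rest push out)

dp_I1/dt = E_Se1 + E_Se2 - p_I1 - q_C1/7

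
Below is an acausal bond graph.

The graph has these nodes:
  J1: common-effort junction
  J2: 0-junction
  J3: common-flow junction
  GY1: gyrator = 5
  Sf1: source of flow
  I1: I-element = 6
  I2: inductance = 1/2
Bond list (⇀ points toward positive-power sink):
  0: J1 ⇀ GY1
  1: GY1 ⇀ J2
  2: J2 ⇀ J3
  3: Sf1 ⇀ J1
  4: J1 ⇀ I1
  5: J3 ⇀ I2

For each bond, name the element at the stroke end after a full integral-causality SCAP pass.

bond 0 |J1
bond 1 |J2
bond 2 |J3
bond 3 |Sf1
bond 4 |I1
bond 5 |I2

b3 stroke→Sf1  (source Sf1 imposes f)
b4 stroke→I1  (prefer integral on I1)
b0 stroke→J1  (J1: last free bond brings effort in)
b1 stroke→J2  (GY1: gyrator matches bond 0)
b2 stroke→J3  (common-e at J2 fixed by 1)
b5 stroke→I2  (closing 1-jn rule on J3)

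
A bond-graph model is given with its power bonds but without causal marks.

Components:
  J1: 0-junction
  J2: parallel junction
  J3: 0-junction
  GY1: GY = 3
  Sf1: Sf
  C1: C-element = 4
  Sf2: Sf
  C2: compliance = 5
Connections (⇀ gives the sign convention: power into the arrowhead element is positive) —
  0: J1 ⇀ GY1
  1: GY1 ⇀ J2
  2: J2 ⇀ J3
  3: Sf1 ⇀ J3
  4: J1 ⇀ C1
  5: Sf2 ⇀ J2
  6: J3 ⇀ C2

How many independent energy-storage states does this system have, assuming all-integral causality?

b3 stroke→Sf1  (Sf1 fixes flow; stroke at Sf1)
b5 stroke→Sf2  (Sf2 fixes flow; stroke at Sf2)
b4 stroke→J1  (C1 integral (e out))
b0 stroke→GY1  (J1: bond 4 brought effort, rest push out)
b1 stroke→GY1  (GY1 both-in/both-out from 0)
b2 stroke→J2  (J2: last free bond brings effort in)
b6 stroke→J3  (J3 needs exactly one e-in)

2  (C1, C2 all integral)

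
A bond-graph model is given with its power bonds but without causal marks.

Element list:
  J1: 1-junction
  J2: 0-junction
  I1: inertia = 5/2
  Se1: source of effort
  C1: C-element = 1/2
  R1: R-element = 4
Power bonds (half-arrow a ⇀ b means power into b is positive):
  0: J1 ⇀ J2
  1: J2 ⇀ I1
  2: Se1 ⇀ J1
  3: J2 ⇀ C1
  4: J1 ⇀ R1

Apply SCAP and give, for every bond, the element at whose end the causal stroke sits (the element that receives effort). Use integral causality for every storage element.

bond 2 stroke at J1  (Se1 (Se) sets effort on bond)
bond 1 stroke at I1  (I1 outputs flow p/I1)
bond 3 stroke at J2  (prefer integral on C1)
bond 0 stroke at J1  (J2: bond 3 brought effort, rest push out)
bond 4 stroke at R1  (J1: last free bond brings flow in)

b0 |J1
b1 |I1
b2 |J1
b3 |J2
b4 |R1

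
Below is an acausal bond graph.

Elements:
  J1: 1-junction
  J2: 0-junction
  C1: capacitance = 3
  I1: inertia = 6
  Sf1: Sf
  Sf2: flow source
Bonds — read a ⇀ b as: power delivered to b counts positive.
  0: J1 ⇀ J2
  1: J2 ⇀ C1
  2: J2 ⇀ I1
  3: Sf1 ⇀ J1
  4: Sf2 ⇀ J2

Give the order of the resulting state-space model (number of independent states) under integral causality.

2  (C1, I1 all integral)

β3 stroke→Sf1  (Sf1 (Sf) sets flow on bond)
β4 stroke→Sf2  (source Sf2 imposes f)
β0 stroke→J1  (common-f at J1 fixed by 3)
β1 stroke→J2  (C1: C, integral causality)
β2 stroke→I1  (J2: bond 1 brought effort, rest push out)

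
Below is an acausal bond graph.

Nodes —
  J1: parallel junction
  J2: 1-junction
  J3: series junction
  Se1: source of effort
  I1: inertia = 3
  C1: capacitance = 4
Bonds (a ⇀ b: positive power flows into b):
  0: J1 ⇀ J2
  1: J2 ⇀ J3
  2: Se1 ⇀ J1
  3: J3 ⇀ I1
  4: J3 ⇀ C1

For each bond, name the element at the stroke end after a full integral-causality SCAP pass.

b0 stroke→J2
b1 stroke→J3
b2 stroke→J1
b3 stroke→I1
b4 stroke→J3

#2 |J1  (source Se1 imposes e)
#0 |J2  (0-jn J1 has e-setter on 2)
#1 |J3  (J2 needs exactly one f-in)
#3 |I1  (I1 integral (f out))
#4 |J3  (J3: bond 3 brought flow, rest push out)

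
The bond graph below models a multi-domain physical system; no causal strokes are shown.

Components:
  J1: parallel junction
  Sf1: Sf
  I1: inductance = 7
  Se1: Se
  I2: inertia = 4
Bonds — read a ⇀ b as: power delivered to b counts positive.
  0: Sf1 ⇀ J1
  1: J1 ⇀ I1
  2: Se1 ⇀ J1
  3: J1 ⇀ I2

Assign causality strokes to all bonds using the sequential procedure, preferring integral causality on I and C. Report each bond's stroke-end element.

bond 0 →Sf1
bond 1 →I1
bond 2 →J1
bond 3 →I2

β0 →Sf1  (Sf1 fixes flow; stroke at Sf1)
β2 →J1  (source Se1 imposes e)
β1 →I1  (0-jn J1 has e-setter on 2)
β3 →I2  (J1: bond 2 brought effort, rest push out)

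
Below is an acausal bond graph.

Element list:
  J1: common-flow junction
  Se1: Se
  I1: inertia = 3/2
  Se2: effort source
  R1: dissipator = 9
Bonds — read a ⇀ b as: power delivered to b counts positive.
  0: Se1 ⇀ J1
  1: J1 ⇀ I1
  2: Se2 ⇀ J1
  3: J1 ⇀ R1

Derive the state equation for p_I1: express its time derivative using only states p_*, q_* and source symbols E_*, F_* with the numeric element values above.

dp_I1/dt = E_Se1 + E_Se2 - 6*p_I1

β0 →J1  (Se1: effort source, stroke at far end)
β2 →J1  (source Se2 imposes e)
β1 →I1  (I1: I, integral causality)
β3 →J1  (common-f at J1 fixed by 1)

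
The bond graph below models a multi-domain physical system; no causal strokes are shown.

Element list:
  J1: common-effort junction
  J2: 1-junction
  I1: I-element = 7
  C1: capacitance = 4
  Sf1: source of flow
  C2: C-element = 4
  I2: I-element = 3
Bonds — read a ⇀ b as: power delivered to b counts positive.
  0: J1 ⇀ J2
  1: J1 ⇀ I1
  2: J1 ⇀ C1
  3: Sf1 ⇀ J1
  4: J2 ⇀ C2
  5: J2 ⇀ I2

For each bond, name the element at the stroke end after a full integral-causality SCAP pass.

bond 0 stroke→J2
bond 1 stroke→I1
bond 2 stroke→J1
bond 3 stroke→Sf1
bond 4 stroke→J2
bond 5 stroke→I2

bond 3 stroke at Sf1  (Sf1: flow source, stroke at near end)
bond 1 stroke at I1  (I1 outputs flow p/I1)
bond 2 stroke at J1  (C1 integral (e out))
bond 0 stroke at J2  (J1: bond 2 brought effort, rest push out)
bond 4 stroke at J2  (C2: C, integral causality)
bond 5 stroke at I2  (J2 needs exactly one f-in)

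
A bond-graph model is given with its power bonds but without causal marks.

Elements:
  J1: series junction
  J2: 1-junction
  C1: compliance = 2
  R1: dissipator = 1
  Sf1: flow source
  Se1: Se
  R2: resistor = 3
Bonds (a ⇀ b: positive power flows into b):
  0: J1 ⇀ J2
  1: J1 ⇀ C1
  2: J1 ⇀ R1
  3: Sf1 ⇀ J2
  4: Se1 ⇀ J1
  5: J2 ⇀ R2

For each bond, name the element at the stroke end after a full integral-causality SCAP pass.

bond 3 stroke at Sf1  (Sf1: flow source, stroke at near end)
bond 4 stroke at J1  (Se1 fixes effort; stroke away)
bond 0 stroke at J2  (common-f at J2 fixed by 3)
bond 5 stroke at J2  (common-f at J2 fixed by 3)
bond 1 stroke at J1  (common-f at J1 fixed by 0)
bond 2 stroke at J1  (common-f at J1 fixed by 0)

#0 |J2
#1 |J1
#2 |J1
#3 |Sf1
#4 |J1
#5 |J2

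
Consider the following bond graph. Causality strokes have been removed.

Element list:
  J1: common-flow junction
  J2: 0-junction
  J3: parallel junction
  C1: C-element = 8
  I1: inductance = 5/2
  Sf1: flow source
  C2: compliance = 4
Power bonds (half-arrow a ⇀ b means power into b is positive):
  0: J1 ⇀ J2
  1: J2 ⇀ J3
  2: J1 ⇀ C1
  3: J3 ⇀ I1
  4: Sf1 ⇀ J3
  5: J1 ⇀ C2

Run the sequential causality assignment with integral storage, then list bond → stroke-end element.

b4 →Sf1  (Sf1 (Sf) sets flow on bond)
b2 →J1  (C1: C, integral causality)
b3 →I1  (prefer integral on I1)
b1 →J3  (closing 0-jn rule on J3)
b0 →J2  (J2: last free bond brings effort in)
b5 →J1  (common-f at J1 fixed by 0)

β0 stroke→J2
β1 stroke→J3
β2 stroke→J1
β3 stroke→I1
β4 stroke→Sf1
β5 stroke→J1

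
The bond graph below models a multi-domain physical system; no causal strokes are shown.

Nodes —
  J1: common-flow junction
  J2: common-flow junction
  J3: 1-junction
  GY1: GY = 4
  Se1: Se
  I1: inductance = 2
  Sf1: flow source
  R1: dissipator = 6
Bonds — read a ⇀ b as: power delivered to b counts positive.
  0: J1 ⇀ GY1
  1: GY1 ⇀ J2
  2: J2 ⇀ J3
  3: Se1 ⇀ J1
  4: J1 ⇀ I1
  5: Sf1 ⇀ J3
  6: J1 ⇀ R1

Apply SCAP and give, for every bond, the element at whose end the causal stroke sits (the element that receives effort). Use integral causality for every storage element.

β0 stroke at J1
β1 stroke at J2
β2 stroke at J3
β3 stroke at J1
β4 stroke at I1
β5 stroke at Sf1
β6 stroke at J1

b3 stroke at J1  (Se1 (Se) sets effort on bond)
b5 stroke at Sf1  (Sf1: flow source, stroke at near end)
b2 stroke at J3  (J3: bond 5 brought flow, rest push out)
b1 stroke at J2  (J2 flow already set via bond 2)
b0 stroke at J1  (GY1 both-in/both-out from 1)
b4 stroke at I1  (prefer integral on I1)
b6 stroke at J1  (J1: bond 4 brought flow, rest push out)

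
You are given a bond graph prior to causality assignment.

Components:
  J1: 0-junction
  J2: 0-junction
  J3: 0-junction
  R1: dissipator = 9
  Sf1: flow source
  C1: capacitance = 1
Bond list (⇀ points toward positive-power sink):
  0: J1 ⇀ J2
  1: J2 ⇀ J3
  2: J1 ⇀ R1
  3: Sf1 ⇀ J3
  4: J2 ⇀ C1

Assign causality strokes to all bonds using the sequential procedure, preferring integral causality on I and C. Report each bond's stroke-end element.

#0 stroke at J1
#1 stroke at J3
#2 stroke at R1
#3 stroke at Sf1
#4 stroke at J2

β3 |Sf1  (source Sf1 imposes f)
β1 |J3  (closing 0-jn rule on J3)
β4 |J2  (prefer integral on C1)
β0 |J1  (0-jn J2 has e-setter on 4)
β2 |R1  (common-e at J1 fixed by 0)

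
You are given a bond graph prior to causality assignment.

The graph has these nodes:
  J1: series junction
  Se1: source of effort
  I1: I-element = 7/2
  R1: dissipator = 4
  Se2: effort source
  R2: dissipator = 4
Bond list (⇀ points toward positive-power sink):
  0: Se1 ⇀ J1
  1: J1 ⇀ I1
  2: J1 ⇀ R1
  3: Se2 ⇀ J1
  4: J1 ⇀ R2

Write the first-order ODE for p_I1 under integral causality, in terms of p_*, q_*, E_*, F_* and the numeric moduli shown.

dp_I1/dt = E_Se1 + E_Se2 - 16*p_I1/7

bond 0 |J1  (Se1: effort source, stroke at far end)
bond 3 |J1  (source Se2 imposes e)
bond 1 |I1  (I1 integral (f out))
bond 2 |J1  (1-jn J1 has f-setter on 1)
bond 4 |J1  (common-f at J1 fixed by 1)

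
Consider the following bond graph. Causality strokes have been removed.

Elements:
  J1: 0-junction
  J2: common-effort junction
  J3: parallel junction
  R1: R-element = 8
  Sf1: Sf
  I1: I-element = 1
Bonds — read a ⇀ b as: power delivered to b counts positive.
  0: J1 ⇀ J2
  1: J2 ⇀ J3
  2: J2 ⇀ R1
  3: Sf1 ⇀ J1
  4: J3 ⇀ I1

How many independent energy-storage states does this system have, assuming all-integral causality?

1  (I1 all integral)

bond 3 →Sf1  (Sf1 fixes flow; stroke at Sf1)
bond 0 →J1  (only one effort-in slot at J1)
bond 4 →I1  (I1 outputs flow p/I1)
bond 1 →J3  (only one effort-in slot at J3)
bond 2 →J2  (J2: last free bond brings effort in)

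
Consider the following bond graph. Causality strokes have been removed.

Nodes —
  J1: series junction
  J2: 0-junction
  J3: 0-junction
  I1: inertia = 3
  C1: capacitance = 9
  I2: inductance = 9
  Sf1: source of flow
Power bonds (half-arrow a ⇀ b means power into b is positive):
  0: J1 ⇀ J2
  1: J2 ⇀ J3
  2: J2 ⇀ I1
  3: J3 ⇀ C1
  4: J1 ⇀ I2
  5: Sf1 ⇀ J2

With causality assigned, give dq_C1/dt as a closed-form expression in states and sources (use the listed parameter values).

β5 |Sf1  (source Sf1 imposes f)
β2 |I1  (I1: I, integral causality)
β3 |J3  (C1: C, integral causality)
β1 |J2  (J3 effort already set via bond 3)
β0 |J1  (common-e at J2 fixed by 1)
β4 |I2  (J1 needs exactly one f-in)

dq_C1/dt = F_Sf1 - p_I1/3 + p_I2/9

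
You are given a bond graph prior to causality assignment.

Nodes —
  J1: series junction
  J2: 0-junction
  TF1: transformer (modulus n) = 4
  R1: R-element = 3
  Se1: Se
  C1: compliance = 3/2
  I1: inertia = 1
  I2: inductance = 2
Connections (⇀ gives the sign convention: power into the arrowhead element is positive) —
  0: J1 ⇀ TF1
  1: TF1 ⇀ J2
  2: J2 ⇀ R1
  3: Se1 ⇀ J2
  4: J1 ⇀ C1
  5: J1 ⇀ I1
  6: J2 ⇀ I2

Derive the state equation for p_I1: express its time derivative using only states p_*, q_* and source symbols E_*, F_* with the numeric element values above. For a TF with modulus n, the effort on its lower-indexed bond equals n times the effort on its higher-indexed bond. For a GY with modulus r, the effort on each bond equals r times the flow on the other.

#3 stroke at J2  (source Se1 imposes e)
#1 stroke at TF1  (J2: bond 3 brought effort, rest push out)
#2 stroke at R1  (J2 effort already set via bond 3)
#6 stroke at I2  (0-jn J2 has e-setter on 3)
#0 stroke at J1  (TF TF1: opposite of bond 1)
#4 stroke at J1  (prefer integral on C1)
#5 stroke at I1  (closing 1-jn rule on J1)

dp_I1/dt = -4*E_Se1 - 2*q_C1/3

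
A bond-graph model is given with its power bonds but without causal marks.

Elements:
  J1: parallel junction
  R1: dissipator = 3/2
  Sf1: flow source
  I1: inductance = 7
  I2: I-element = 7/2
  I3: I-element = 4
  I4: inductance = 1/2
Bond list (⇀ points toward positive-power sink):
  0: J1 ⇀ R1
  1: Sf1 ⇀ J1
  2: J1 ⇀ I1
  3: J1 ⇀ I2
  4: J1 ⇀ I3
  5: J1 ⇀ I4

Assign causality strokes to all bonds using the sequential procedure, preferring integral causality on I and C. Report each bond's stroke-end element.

#1 |Sf1  (Sf1: flow source, stroke at near end)
#2 |I1  (I1 outputs flow p/I1)
#3 |I2  (prefer integral on I2)
#4 |I3  (I3: I, integral causality)
#5 |I4  (I4 outputs flow p/I4)
#0 |J1  (closing 0-jn rule on J1)

bond 0 stroke at J1
bond 1 stroke at Sf1
bond 2 stroke at I1
bond 3 stroke at I2
bond 4 stroke at I3
bond 5 stroke at I4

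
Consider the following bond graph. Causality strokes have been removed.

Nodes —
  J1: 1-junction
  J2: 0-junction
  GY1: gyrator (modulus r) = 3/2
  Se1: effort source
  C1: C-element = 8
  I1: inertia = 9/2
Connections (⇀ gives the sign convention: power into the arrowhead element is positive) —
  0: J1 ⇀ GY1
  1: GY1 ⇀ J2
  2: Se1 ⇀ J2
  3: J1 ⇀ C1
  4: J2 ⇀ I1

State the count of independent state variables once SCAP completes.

β2 |J2  (source Se1 imposes e)
β1 |GY1  (common-e at J2 fixed by 2)
β4 |I1  (0-jn J2 has e-setter on 2)
β0 |GY1  (GY1 both-in/both-out from 1)
β3 |J1  (J1: bond 0 brought flow, rest push out)

2  (C1, I1 all integral)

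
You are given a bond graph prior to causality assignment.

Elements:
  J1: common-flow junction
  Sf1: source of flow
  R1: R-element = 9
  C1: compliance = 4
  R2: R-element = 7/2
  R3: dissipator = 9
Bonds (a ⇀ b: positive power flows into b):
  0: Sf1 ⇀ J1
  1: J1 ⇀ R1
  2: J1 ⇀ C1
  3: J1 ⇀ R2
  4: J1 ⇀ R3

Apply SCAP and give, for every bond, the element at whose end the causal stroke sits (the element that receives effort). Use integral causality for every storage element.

bond 0 |Sf1  (Sf1 fixes flow; stroke at Sf1)
bond 1 |J1  (1-jn J1 has f-setter on 0)
bond 2 |J1  (J1 flow already set via bond 0)
bond 3 |J1  (J1 flow already set via bond 0)
bond 4 |J1  (J1: bond 0 brought flow, rest push out)

bond 0 |Sf1
bond 1 |J1
bond 2 |J1
bond 3 |J1
bond 4 |J1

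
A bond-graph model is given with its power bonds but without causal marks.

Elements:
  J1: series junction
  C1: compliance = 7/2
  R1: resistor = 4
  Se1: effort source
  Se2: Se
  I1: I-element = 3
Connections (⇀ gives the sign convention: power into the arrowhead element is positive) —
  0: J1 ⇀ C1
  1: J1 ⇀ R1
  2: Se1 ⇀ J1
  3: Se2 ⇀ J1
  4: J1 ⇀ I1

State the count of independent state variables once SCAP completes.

2  (C1, I1 all integral)

b2 stroke→J1  (Se1 fixes effort; stroke away)
b3 stroke→J1  (Se2: effort source, stroke at far end)
b0 stroke→J1  (C1 integral (e out))
b4 stroke→I1  (I1 integral (f out))
b1 stroke→J1  (J1: bond 4 brought flow, rest push out)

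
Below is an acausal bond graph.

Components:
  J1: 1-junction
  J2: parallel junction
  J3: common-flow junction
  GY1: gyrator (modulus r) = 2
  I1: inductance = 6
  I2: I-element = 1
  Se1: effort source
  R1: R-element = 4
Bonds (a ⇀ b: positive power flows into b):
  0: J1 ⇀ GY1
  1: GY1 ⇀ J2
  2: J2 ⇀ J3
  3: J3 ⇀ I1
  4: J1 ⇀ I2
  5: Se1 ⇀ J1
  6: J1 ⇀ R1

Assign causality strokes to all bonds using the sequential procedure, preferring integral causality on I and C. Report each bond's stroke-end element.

b5 stroke→J1  (source Se1 imposes e)
b3 stroke→I1  (I1: I, integral causality)
b2 stroke→J3  (1-jn J3 has f-setter on 3)
b1 stroke→J2  (closing 0-jn rule on J2)
b0 stroke→J1  (GY1 both-in/both-out from 1)
b4 stroke→I2  (prefer integral on I2)
b6 stroke→J1  (1-jn J1 has f-setter on 4)

b0 →J1
b1 →J2
b2 →J3
b3 →I1
b4 →I2
b5 →J1
b6 →J1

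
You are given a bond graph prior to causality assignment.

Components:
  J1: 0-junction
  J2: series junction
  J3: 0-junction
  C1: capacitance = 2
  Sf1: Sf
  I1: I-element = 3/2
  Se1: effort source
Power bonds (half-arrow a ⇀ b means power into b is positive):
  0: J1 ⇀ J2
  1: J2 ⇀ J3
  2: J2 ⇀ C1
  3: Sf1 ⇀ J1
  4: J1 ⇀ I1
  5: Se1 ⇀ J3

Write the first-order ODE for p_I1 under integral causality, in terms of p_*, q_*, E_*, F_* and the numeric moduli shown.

bond 3 →Sf1  (Sf1 (Sf) sets flow on bond)
bond 5 →J3  (Se1 fixes effort; stroke away)
bond 1 →J2  (0-jn J3 has e-setter on 5)
bond 2 →J2  (prefer integral on C1)
bond 0 →J1  (closing 1-jn rule on J2)
bond 4 →I1  (J1 effort already set via bond 0)

dp_I1/dt = E_Se1 + q_C1/2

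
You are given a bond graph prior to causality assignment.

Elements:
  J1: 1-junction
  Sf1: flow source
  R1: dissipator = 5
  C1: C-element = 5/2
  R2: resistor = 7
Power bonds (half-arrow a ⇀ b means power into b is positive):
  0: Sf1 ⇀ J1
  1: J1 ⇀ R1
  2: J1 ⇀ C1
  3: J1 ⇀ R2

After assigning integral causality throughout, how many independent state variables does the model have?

1  (C1 all integral)

β0 stroke at Sf1  (Sf1: flow source, stroke at near end)
β1 stroke at J1  (1-jn J1 has f-setter on 0)
β2 stroke at J1  (J1 flow already set via bond 0)
β3 stroke at J1  (J1: bond 0 brought flow, rest push out)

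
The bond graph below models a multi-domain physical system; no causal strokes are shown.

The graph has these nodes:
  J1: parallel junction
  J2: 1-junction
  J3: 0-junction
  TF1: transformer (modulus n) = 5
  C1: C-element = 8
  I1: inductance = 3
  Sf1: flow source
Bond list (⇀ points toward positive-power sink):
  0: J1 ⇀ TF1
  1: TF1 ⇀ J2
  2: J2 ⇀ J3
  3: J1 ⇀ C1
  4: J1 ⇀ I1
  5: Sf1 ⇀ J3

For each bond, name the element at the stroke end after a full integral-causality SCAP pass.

β5 stroke→Sf1  (source Sf1 imposes f)
β2 stroke→J3  (only one effort-in slot at J3)
β1 stroke→J2  (1-jn J2 has f-setter on 2)
β0 stroke→TF1  (TF TF1: opposite of bond 1)
β3 stroke→J1  (prefer integral on C1)
β4 stroke→I1  (0-jn J1 has e-setter on 3)

b0 stroke→TF1
b1 stroke→J2
b2 stroke→J3
b3 stroke→J1
b4 stroke→I1
b5 stroke→Sf1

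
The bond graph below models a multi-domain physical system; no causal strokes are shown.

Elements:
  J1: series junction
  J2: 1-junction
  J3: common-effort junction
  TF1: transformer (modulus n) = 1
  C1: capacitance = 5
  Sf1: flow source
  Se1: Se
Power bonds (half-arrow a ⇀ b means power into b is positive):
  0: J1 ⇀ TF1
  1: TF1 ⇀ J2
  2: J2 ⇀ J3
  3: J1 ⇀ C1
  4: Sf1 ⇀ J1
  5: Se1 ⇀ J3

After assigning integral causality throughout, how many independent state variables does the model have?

β4 →Sf1  (Sf1: flow source, stroke at near end)
β5 →J3  (Se1 (Se) sets effort on bond)
β0 →J1  (J1: bond 4 brought flow, rest push out)
β3 →J1  (1-jn J1 has f-setter on 4)
β2 →J2  (J3 effort already set via bond 5)
β1 →TF1  (TF1: transformer flips bond 0)

1  (C1 all integral)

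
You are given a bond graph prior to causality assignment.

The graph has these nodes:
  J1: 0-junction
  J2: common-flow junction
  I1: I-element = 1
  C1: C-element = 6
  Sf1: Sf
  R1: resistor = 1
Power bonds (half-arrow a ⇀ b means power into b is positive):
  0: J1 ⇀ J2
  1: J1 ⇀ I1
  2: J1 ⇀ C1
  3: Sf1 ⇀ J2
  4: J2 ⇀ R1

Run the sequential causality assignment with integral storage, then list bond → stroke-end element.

#0 |J2
#1 |I1
#2 |J1
#3 |Sf1
#4 |J2

β3 |Sf1  (Sf1 (Sf) sets flow on bond)
β0 |J2  (common-f at J2 fixed by 3)
β4 |J2  (1-jn J2 has f-setter on 3)
β1 |I1  (I1 integral (f out))
β2 |J1  (only one effort-in slot at J1)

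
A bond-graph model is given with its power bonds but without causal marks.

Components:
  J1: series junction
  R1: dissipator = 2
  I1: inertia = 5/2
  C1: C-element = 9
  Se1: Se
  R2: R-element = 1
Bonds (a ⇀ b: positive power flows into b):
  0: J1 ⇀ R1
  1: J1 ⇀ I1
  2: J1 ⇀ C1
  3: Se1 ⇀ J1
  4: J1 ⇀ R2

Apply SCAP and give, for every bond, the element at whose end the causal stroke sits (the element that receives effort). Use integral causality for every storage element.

bond 0 stroke at J1
bond 1 stroke at I1
bond 2 stroke at J1
bond 3 stroke at J1
bond 4 stroke at J1

β3 |J1  (Se1: effort source, stroke at far end)
β1 |I1  (I1 integral (f out))
β0 |J1  (J1 flow already set via bond 1)
β2 |J1  (common-f at J1 fixed by 1)
β4 |J1  (J1 flow already set via bond 1)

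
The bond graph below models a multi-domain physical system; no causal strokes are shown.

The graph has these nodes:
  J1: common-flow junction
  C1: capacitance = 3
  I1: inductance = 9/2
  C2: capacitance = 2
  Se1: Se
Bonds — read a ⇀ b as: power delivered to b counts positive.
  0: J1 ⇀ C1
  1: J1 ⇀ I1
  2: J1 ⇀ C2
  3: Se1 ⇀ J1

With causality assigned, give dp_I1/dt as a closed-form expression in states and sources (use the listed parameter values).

dp_I1/dt = E_Se1 - q_C1/3 - q_C2/2

#3 stroke at J1  (Se1: effort source, stroke at far end)
#0 stroke at J1  (C1 integral (e out))
#1 stroke at I1  (I1: I, integral causality)
#2 stroke at J1  (J1 flow already set via bond 1)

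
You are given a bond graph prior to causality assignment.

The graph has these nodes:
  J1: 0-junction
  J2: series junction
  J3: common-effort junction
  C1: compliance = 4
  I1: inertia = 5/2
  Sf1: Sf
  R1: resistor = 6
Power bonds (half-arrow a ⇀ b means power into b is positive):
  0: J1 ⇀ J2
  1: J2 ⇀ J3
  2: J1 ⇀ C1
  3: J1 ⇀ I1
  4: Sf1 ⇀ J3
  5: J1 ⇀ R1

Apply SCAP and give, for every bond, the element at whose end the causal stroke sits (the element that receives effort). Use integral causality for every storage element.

bond 4 stroke at Sf1  (Sf1: flow source, stroke at near end)
bond 1 stroke at J3  (only one effort-in slot at J3)
bond 0 stroke at J2  (1-jn J2 has f-setter on 1)
bond 2 stroke at J1  (C1 integral (e out))
bond 3 stroke at I1  (J1: bond 2 brought effort, rest push out)
bond 5 stroke at R1  (J1 effort already set via bond 2)

bond 0 stroke→J2
bond 1 stroke→J3
bond 2 stroke→J1
bond 3 stroke→I1
bond 4 stroke→Sf1
bond 5 stroke→R1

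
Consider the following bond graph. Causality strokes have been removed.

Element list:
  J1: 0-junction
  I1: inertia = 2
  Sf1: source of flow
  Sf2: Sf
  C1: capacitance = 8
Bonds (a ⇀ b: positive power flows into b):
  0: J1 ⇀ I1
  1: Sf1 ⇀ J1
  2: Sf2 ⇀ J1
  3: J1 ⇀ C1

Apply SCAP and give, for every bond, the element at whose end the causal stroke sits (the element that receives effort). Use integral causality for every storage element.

b0 stroke→I1
b1 stroke→Sf1
b2 stroke→Sf2
b3 stroke→J1

β1 |Sf1  (Sf1: flow source, stroke at near end)
β2 |Sf2  (Sf2 (Sf) sets flow on bond)
β0 |I1  (prefer integral on I1)
β3 |J1  (closing 0-jn rule on J1)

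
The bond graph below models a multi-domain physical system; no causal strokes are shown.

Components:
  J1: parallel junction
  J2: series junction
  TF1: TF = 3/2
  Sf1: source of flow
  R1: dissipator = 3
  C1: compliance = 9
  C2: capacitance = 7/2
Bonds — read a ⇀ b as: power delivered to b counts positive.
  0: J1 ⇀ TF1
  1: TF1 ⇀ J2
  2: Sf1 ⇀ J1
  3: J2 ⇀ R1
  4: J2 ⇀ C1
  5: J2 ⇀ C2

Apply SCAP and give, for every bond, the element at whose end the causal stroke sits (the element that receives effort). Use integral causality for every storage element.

b2 stroke→Sf1  (Sf1 fixes flow; stroke at Sf1)
b0 stroke→J1  (closing 0-jn rule on J1)
b1 stroke→TF1  (through TF1, causality passes straight; one stroke at TF1)
b3 stroke→J2  (J2 flow already set via bond 1)
b4 stroke→J2  (J2 flow already set via bond 1)
b5 stroke→J2  (1-jn J2 has f-setter on 1)

β0 →J1
β1 →TF1
β2 →Sf1
β3 →J2
β4 →J2
β5 →J2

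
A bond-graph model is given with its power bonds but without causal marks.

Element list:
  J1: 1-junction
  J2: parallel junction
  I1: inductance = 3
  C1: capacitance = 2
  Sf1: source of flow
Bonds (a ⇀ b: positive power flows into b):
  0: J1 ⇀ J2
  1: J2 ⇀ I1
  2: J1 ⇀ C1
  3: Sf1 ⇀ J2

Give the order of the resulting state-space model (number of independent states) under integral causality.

#3 |Sf1  (Sf1 fixes flow; stroke at Sf1)
#1 |I1  (I1: I, integral causality)
#0 |J2  (only one effort-in slot at J2)
#2 |J1  (common-f at J1 fixed by 0)

2  (C1, I1 all integral)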